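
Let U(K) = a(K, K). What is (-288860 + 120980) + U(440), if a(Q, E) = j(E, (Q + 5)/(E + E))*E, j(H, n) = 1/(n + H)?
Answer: -13015491080/77529 ≈ -1.6788e+5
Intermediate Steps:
j(H, n) = 1/(H + n)
a(Q, E) = E/(E + (5 + Q)/(2*E)) (a(Q, E) = E/(E + (Q + 5)/(E + E)) = E/(E + (5 + Q)/((2*E))) = E/(E + (5 + Q)*(1/(2*E))) = E/(E + (5 + Q)/(2*E)))
U(K) = 2*K²/(5 + K + 2*K²)
(-288860 + 120980) + U(440) = (-288860 + 120980) + 2*440²/(5 + 440 + 2*440²) = -167880 + 2*193600/(5 + 440 + 2*193600) = -167880 + 2*193600/(5 + 440 + 387200) = -167880 + 2*193600/387645 = -167880 + 2*193600*(1/387645) = -167880 + 77440/77529 = -13015491080/77529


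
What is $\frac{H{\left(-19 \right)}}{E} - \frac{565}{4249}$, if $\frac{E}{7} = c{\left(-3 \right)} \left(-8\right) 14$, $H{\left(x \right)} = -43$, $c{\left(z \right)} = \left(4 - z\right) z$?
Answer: $- \frac{1354981}{9993648} \approx -0.13558$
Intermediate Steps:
$c{\left(z \right)} = z \left(4 - z\right)$
$E = 16464$ ($E = 7 - 3 \left(4 - -3\right) \left(-8\right) 14 = 7 - 3 \left(4 + 3\right) \left(-8\right) 14 = 7 \left(-3\right) 7 \left(-8\right) 14 = 7 \left(-21\right) \left(-8\right) 14 = 7 \cdot 168 \cdot 14 = 7 \cdot 2352 = 16464$)
$\frac{H{\left(-19 \right)}}{E} - \frac{565}{4249} = - \frac{43}{16464} - \frac{565}{4249} = - \frac{1354981}{9993648}$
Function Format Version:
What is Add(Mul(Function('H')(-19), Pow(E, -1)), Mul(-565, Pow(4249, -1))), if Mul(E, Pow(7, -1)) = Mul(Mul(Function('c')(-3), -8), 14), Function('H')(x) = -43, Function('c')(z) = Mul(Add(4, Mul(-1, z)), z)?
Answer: Rational(-1354981, 9993648) ≈ -0.13558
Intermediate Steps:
Function('c')(z) = Mul(z, Add(4, Mul(-1, z)))
E = 16464 (E = Mul(7, Mul(Mul(Mul(-3, Add(4, Mul(-1, -3))), -8), 14)) = Mul(7, Mul(Mul(Mul(-3, Add(4, 3)), -8), 14)) = Mul(7, Mul(Mul(Mul(-3, 7), -8), 14)) = Mul(7, Mul(Mul(-21, -8), 14)) = Mul(7, Mul(168, 14)) = Mul(7, 2352) = 16464)
Add(Mul(Function('H')(-19), Pow(E, -1)), Mul(-565, Pow(4249, -1))) = Add(Mul(-43, Pow(16464, -1)), Mul(-565, Pow(4249, -1))) = Add(Mul(-43, Rational(1, 16464)), Mul(-565, Rational(1, 4249))) = Add(Rational(-43, 16464), Rational(-565, 4249)) = Rational(-1354981, 9993648)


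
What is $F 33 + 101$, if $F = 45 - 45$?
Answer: $101$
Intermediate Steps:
$F = 0$
$F 33 + 101 = 0 \cdot 33 + 101 = 0 + 101 = 101$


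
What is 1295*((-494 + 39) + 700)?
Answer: 317275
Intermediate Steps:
1295*((-494 + 39) + 700) = 1295*(-455 + 700) = 1295*245 = 317275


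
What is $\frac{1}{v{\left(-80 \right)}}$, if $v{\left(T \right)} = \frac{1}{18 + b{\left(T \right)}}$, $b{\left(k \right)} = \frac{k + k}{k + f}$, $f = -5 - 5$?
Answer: $\frac{178}{9} \approx 19.778$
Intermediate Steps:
$f = -10$ ($f = -5 - 5 = -10$)
$b{\left(k \right)} = \frac{2 k}{-10 + k}$ ($b{\left(k \right)} = \frac{k + k}{k - 10} = \frac{2 k}{-10 + k}$)
$v{\left(T \right)} = \frac{1}{18 + \frac{2 T}{-10 + T}}$
$\frac{1}{v{\left(-80 \right)}} = \frac{1}{\frac{1}{20} \frac{1}{-9 - 80} \left(-10 - 80\right)} = \frac{1}{\frac{1}{20} \frac{1}{-89} \left(-90\right)} = \frac{1}{\frac{1}{20} \left(- \frac{1}{89}\right) \left(-90\right)} = \frac{1}{\frac{9}{178}} = \frac{178}{9}$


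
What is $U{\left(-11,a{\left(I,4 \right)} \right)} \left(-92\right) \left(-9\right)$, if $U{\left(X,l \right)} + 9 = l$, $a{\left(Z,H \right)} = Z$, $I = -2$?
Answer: $-9108$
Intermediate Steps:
$U{\left(X,l \right)} = -9 + l$
$U{\left(-11,a{\left(I,4 \right)} \right)} \left(-92\right) \left(-9\right) = \left(-9 - 2\right) \left(-92\right) \left(-9\right) = \left(-11\right) \left(-92\right) \left(-9\right) = 1012 \left(-9\right) = -9108$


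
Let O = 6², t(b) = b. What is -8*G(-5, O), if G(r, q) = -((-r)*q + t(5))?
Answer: 1480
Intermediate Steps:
O = 36
G(r, q) = -5 + q*r (G(r, q) = -((-r)*q + 5) = -(-q*r + 5) = -(5 - q*r) = -5 + q*r)
-8*G(-5, O) = -8*(-5 + 36*(-5)) = -8*(-5 - 180) = -8*(-185) = 1480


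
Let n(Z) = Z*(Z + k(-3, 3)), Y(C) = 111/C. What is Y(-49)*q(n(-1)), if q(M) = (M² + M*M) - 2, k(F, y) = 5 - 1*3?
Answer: 0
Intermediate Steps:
k(F, y) = 2 (k(F, y) = 5 - 3 = 2)
n(Z) = Z*(2 + Z) (n(Z) = Z*(Z + 2) = Z*(2 + Z))
q(M) = -2 + 2*M² (q(M) = (M² + M²) - 2 = 2*M² - 2 = -2 + 2*M²)
Y(-49)*q(n(-1)) = (111/(-49))*(-2 + 2*(-(2 - 1))²) = (111*(-1/49))*(-2 + 2*(-1*1)²) = -111*(-2 + 2*(-1)²)/49 = -111*(-2 + 2*1)/49 = -111*(-2 + 2)/49 = -111/49*0 = 0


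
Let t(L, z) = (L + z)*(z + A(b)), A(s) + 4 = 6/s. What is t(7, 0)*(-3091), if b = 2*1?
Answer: 21637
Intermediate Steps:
b = 2
A(s) = -4 + 6/s
t(L, z) = (-1 + z)*(L + z) (t(L, z) = (L + z)*(z + (-4 + 6/2)) = (L + z)*(z + (-4 + 6*(½))) = (L + z)*(z + (-4 + 3)) = (L + z)*(z - 1) = (L + z)*(-1 + z) = (-1 + z)*(L + z))
t(7, 0)*(-3091) = (0² - 1*7 - 1*0 + 7*0)*(-3091) = (0 - 7 + 0 + 0)*(-3091) = -7*(-3091) = 21637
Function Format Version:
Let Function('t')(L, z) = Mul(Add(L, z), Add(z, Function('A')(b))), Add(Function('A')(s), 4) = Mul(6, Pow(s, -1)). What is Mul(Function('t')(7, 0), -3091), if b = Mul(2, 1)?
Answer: 21637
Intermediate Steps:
b = 2
Function('A')(s) = Add(-4, Mul(6, Pow(s, -1)))
Function('t')(L, z) = Mul(Add(-1, z), Add(L, z)) (Function('t')(L, z) = Mul(Add(L, z), Add(z, Add(-4, Mul(6, Pow(2, -1))))) = Mul(Add(L, z), Add(z, Add(-4, Mul(6, Rational(1, 2))))) = Mul(Add(L, z), Add(z, Add(-4, 3))) = Mul(Add(L, z), Add(z, -1)) = Mul(Add(L, z), Add(-1, z)) = Mul(Add(-1, z), Add(L, z)))
Mul(Function('t')(7, 0), -3091) = Mul(Add(Pow(0, 2), Mul(-1, 7), Mul(-1, 0), Mul(7, 0)), -3091) = Mul(Add(0, -7, 0, 0), -3091) = Mul(-7, -3091) = 21637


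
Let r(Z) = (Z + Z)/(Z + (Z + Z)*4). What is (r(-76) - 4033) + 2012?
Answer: -18187/9 ≈ -2020.8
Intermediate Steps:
r(Z) = 2/9 (r(Z) = (2*Z)/(Z + (2*Z)*4) = (2*Z)/(Z + 8*Z) = (2*Z)/((9*Z)) = (2*Z)*(1/(9*Z)) = 2/9)
(r(-76) - 4033) + 2012 = (2/9 - 4033) + 2012 = -36295/9 + 2012 = -18187/9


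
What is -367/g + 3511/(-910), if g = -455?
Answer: -2777/910 ≈ -3.0516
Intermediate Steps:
-367/g + 3511/(-910) = -367/(-455) + 3511/(-910) = -367*(-1/455) + 3511*(-1/910) = 367/455 - 3511/910 = -2777/910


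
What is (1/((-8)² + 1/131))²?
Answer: 17161/70308225 ≈ 0.00024408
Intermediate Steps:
(1/((-8)² + 1/131))² = (1/(64 + 1/131))² = (1/(8385/131))² = (131/8385)² = 17161/70308225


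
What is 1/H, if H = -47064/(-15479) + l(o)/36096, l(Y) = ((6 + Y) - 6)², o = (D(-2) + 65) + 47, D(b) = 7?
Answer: 558729984/1918020263 ≈ 0.29131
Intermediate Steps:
o = 119 (o = (7 + 65) + 47 = 72 + 47 = 119)
l(Y) = Y²
H = 1918020263/558729984 (H = -47064/(-15479) + 119²/36096 = -47064*(-1/15479) + 14161*(1/36096) = 47064/15479 + 14161/36096 = 1918020263/558729984 ≈ 3.4328)
1/H = 1/(1918020263/558729984) = 558729984/1918020263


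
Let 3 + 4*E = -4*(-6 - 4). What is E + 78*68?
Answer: 21253/4 ≈ 5313.3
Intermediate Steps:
E = 37/4 (E = -¾ + (-4*(-6 - 4))/4 = -¾ + (-4*(-10))/4 = -¾ + (¼)*40 = -¾ + 10 = 37/4 ≈ 9.2500)
E + 78*68 = 37/4 + 78*68 = 37/4 + 5304 = 21253/4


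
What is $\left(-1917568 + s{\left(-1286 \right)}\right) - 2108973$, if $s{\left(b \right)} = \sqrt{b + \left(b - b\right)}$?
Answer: $-4026541 + i \sqrt{1286} \approx -4.0265 \cdot 10^{6} + 35.861 i$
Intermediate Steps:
$s{\left(b \right)} = \sqrt{b}$ ($s{\left(b \right)} = \sqrt{b + 0} = \sqrt{b}$)
$\left(-1917568 + s{\left(-1286 \right)}\right) - 2108973 = \left(-1917568 + \sqrt{-1286}\right) - 2108973 = \left(-1917568 + i \sqrt{1286}\right) - 2108973 = -4026541 + i \sqrt{1286}$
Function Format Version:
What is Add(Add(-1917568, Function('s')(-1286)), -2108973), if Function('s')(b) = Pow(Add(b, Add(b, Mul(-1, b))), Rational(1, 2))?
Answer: Add(-4026541, Mul(I, Pow(1286, Rational(1, 2)))) ≈ Add(-4.0265e+6, Mul(35.861, I))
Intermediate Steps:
Function('s')(b) = Pow(b, Rational(1, 2)) (Function('s')(b) = Pow(Add(b, 0), Rational(1, 2)) = Pow(b, Rational(1, 2)))
Add(Add(-1917568, Function('s')(-1286)), -2108973) = Add(Add(-1917568, Pow(-1286, Rational(1, 2))), -2108973) = Add(Add(-1917568, Mul(I, Pow(1286, Rational(1, 2)))), -2108973) = Add(-4026541, Mul(I, Pow(1286, Rational(1, 2))))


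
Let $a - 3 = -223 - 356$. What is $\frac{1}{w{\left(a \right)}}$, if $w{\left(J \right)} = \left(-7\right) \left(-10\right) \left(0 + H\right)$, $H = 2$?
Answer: $\frac{1}{140} \approx 0.0071429$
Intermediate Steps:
$a = -576$ ($a = 3 - 579 = -576$)
$w{\left(J \right)} = 140$ ($w{\left(J \right)} = \left(-7\right) \left(-10\right) \left(0 + 2\right) = 70 \cdot 2 = 140$)
$\frac{1}{w{\left(a \right)}} = \frac{1}{140}$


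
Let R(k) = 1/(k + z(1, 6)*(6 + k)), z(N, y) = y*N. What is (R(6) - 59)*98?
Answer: -225449/39 ≈ -5780.7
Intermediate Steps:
z(N, y) = N*y
R(k) = 1/(36 + 7*k) (R(k) = 1/(k + (1*6)*(6 + k)) = 1/(k + 6*(6 + k)) = 1/(k + (36 + 6*k)) = 1/(36 + 7*k))
(R(6) - 59)*98 = (1/(36 + 7*6) - 59)*98 = (1/(36 + 42) - 59)*98 = (1/78 - 59)*98 = -4601/78*98 = -225449/39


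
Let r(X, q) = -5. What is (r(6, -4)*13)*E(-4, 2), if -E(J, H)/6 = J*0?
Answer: 0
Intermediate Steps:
E(J, H) = 0 (E(J, H) = -6*J*0 = -6*0 = 0)
(r(6, -4)*13)*E(-4, 2) = -5*13*0 = -65*0 = 0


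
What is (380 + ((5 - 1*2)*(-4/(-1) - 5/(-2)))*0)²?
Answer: 144400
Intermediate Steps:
(380 + ((5 - 1*2)*(-4/(-1) - 5/(-2)))*0)² = (380 + ((5 - 2)*(-4*(-1) - 5*(-½)))*0)² = (380 + (3*(4 + 5/2))*0)² = (380 + (3*(13/2))*0)² = (380 + (39/2)*0)² = (380 + 0)² = 380² = 144400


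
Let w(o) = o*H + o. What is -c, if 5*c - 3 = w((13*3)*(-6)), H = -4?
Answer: -141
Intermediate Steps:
w(o) = -3*o (w(o) = o*(-4) + o = -4*o + o = -3*o)
c = 141 (c = ⅗ + (-3*13*3*(-6))/5 = ⅗ + (-117*(-6))/5 = ⅗ + (-3*(-234))/5 = ⅗ + (⅕)*702 = ⅗ + 702/5 = 141)
-c = -1*141 = -141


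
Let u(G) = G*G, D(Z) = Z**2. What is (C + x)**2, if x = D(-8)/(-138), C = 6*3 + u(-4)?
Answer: 5354596/4761 ≈ 1124.7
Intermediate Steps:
u(G) = G**2
C = 34 (C = 6*3 + (-4)**2 = 18 + 16 = 34)
x = -32/69 (x = (-8)**2/(-138) = 64*(-1/138) = -32/69 ≈ -0.46377)
(C + x)**2 = (34 - 32/69)**2 = (2314/69)**2 = 5354596/4761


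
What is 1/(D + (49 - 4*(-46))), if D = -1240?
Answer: -1/1007 ≈ -0.00099305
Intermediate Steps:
1/(D + (49 - 4*(-46))) = 1/(-1240 + (49 - 4*(-46))) = 1/(-1240 + (49 + 184)) = 1/(-1240 + 233) = 1/(-1007) = -1/1007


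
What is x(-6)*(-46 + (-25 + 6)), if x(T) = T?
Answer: 390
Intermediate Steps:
x(-6)*(-46 + (-25 + 6)) = -6*(-46 + (-25 + 6)) = -6*(-46 - 19) = -6*(-65) = 390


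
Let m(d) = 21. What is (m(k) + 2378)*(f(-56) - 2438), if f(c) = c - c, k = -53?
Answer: -5848762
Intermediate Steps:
f(c) = 0
(m(k) + 2378)*(f(-56) - 2438) = (21 + 2378)*(0 - 2438) = 2399*(-2438) = -5848762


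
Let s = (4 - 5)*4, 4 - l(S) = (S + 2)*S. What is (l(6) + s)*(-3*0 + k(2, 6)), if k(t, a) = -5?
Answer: 240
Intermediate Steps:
l(S) = 4 - S*(2 + S) (l(S) = 4 - (S + 2)*S = 4 - (2 + S)*S = 4 - S*(2 + S))
s = -4 (s = -1*4 = -4)
(l(6) + s)*(-3*0 + k(2, 6)) = ((4 - 1*6² - 2*6) - 4)*(-3*0 - 5) = ((4 - 1*36 - 12) - 4)*(0 - 5) = ((4 - 36 - 12) - 4)*(-5) = (-44 - 4)*(-5) = -48*(-5) = 240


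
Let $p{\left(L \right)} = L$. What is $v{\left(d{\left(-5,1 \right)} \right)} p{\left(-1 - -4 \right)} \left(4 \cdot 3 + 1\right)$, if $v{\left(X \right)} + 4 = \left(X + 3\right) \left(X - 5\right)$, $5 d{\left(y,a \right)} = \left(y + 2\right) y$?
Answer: $-624$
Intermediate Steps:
$d{\left(y,a \right)} = \frac{y \left(2 + y\right)}{5}$ ($d{\left(y,a \right)} = \frac{\left(y + 2\right) y}{5} = \frac{\left(2 + y\right) y}{5} = \frac{y \left(2 + y\right)}{5}$)
$v{\left(X \right)} = -4 + \left(-5 + X\right) \left(3 + X\right)$ ($v{\left(X \right)} = -4 + \left(X + 3\right) \left(X - 5\right) = -4 + \left(3 + X\right) \left(-5 + X\right) = -4 + \left(-5 + X\right) \left(3 + X\right)$)
$v{\left(d{\left(-5,1 \right)} \right)} p{\left(-1 - -4 \right)} \left(4 \cdot 3 + 1\right) = \left(-19 + \left(\frac{1}{5} \left(-5\right) \left(2 - 5\right)\right)^{2} - 2 \cdot \frac{1}{5} \left(-5\right) \left(2 - 5\right)\right) \left(-1 - -4\right) \left(4 \cdot 3 + 1\right) = \left(-19 + \left(\frac{1}{5} \left(-5\right) \left(-3\right)\right)^{2} - 2 \cdot \frac{1}{5} \left(-5\right) \left(-3\right)\right) \left(-1 + 4\right) \left(12 + 1\right) = \left(-19 + 3^{2} - 6\right) 3 \cdot 13 = \left(-19 + 9 - 6\right) 3 \cdot 13 = \left(-16\right) 3 \cdot 13 = \left(-48\right) 13 = -624$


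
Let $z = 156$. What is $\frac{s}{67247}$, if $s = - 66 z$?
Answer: $- \frac{10296}{67247} \approx -0.15311$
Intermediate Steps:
$s = -10296$ ($s = \left(-66\right) 156 = -10296$)
$\frac{s}{67247} = - \frac{10296}{67247}$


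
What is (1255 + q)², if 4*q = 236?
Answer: 1726596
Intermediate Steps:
q = 59 (q = (¼)*236 = 59)
(1255 + q)² = (1255 + 59)² = 1314² = 1726596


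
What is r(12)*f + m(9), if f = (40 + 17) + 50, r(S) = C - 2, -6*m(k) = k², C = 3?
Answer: 187/2 ≈ 93.500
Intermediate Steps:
m(k) = -k²/6
r(S) = 1 (r(S) = 3 - 2 = 1)
f = 107 (f = 57 + 50 = 107)
r(12)*f + m(9) = 1*107 - ⅙*9² = 107 - ⅙*81 = 107 - 27/2 = 187/2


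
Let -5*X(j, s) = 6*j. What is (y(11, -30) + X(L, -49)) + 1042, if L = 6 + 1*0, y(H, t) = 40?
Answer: 5374/5 ≈ 1074.8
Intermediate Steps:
L = 6 (L = 6 + 0 = 6)
X(j, s) = -6*j/5
(y(11, -30) + X(L, -49)) + 1042 = (40 - 6/5*6) + 1042 = (40 - 36/5) + 1042 = 164/5 + 1042 = 5374/5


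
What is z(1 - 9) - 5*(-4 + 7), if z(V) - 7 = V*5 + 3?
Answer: -45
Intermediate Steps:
z(V) = 10 + 5*V (z(V) = 7 + (V*5 + 3) = 7 + (5*V + 3) = 7 + (3 + 5*V) = 10 + 5*V)
z(1 - 9) - 5*(-4 + 7) = (10 + 5*(1 - 9)) - 5*(-4 + 7) = (10 + 5*(-8)) - 5*3 = (10 - 40) - 1*15 = -30 - 15 = -45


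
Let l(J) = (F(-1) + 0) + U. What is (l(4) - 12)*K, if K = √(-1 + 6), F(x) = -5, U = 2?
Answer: -15*√5 ≈ -33.541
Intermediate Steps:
K = √5 ≈ 2.2361
l(J) = -3 (l(J) = (-5 + 0) + 2 = -5 + 2 = -3)
(l(4) - 12)*K = (-3 - 12)*√5 = -15*√5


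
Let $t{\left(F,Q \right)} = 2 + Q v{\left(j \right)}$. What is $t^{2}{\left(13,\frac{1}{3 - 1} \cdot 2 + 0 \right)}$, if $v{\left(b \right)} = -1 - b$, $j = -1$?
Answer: $4$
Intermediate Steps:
$t{\left(F,Q \right)} = 2$ ($t{\left(F,Q \right)} = 2 + Q \left(-1 - -1\right) = 2 + Q \left(-1 + 1\right) = 2 + Q 0 = 2 + 0 = 2$)
$t^{2}{\left(13,\frac{1}{3 - 1} \cdot 2 + 0 \right)} = 2^{2} = 4$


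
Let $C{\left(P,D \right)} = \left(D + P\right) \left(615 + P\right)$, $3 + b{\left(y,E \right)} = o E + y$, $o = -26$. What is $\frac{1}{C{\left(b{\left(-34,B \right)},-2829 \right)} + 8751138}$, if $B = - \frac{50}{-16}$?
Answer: $\frac{16}{116593465} \approx 1.3723 \cdot 10^{-7}$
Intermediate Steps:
$B = \frac{25}{8}$ ($B = \left(-50\right) \left(- \frac{1}{16}\right) = \frac{25}{8} \approx 3.125$)
$b{\left(y,E \right)} = -3 + y - 26 E$ ($b{\left(y,E \right)} = -3 - \left(- y + 26 E\right) = -3 + y - 26 E$)
$C{\left(P,D \right)} = \left(615 + P\right) \left(D + P\right)$
$\frac{1}{C{\left(b{\left(-34,B \right)},-2829 \right)} + 8751138} = \frac{1}{\left(\left(-3 - 34 - \frac{325}{4}\right)^{2} + 615 \left(-2829\right) + 615 \left(-3 - 34 - \frac{325}{4}\right) - 2829 \left(-3 - 34 - \frac{325}{4}\right)\right) + 8751138} = \frac{1}{\left(\left(-3 - 34 - \frac{325}{4}\right)^{2} - 1739835 + 615 \left(-3 - 34 - \frac{325}{4}\right) - 2829 \left(-3 - 34 - \frac{325}{4}\right)\right) + 8751138} = \frac{1}{\left(\left(- \frac{473}{4}\right)^{2} - 1739835 + 615 \left(- \frac{473}{4}\right) - - \frac{1338117}{4}\right) + 8751138} = \frac{1}{\left(\frac{223729}{16} - 1739835 - \frac{290895}{4} + \frac{1338117}{4}\right) + 8751138} = \frac{1}{- \frac{23424743}{16} + 8751138} = \frac{1}{\frac{116593465}{16}} = \frac{16}{116593465}$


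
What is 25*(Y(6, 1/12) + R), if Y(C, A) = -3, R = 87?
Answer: 2100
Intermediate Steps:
25*(Y(6, 1/12) + R) = 25*(-3 + 87) = 25*84 = 2100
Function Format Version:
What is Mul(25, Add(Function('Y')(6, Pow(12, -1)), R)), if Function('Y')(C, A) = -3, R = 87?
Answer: 2100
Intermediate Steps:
Mul(25, Add(Function('Y')(6, Pow(12, -1)), R)) = Mul(25, Add(-3, 87)) = Mul(25, 84) = 2100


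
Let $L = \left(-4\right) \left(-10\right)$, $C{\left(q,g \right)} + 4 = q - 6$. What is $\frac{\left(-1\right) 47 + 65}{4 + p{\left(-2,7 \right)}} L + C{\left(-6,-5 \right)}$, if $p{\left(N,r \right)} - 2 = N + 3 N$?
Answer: $-376$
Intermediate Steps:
$C{\left(q,g \right)} = -10 + q$ ($C{\left(q,g \right)} = -4 + \left(q - 6\right) = -4 + \left(-6 + q\right) = -10 + q$)
$p{\left(N,r \right)} = 2 + 4 N$ ($p{\left(N,r \right)} = 2 + \left(N + 3 N\right) = 2 + 4 N$)
$L = 40$
$\frac{\left(-1\right) 47 + 65}{4 + p{\left(-2,7 \right)}} L + C{\left(-6,-5 \right)} = \frac{\left(-1\right) 47 + 65}{4 + \left(2 + 4 \left(-2\right)\right)} 40 - 16 = \frac{-47 + 65}{4 + \left(2 - 8\right)} 40 - 16 = \frac{18}{4 - 6} \cdot 40 - 16 = \frac{18}{-2} \cdot 40 - 16 = 18 \left(- \frac{1}{2}\right) 40 - 16 = \left(-9\right) 40 - 16 = -360 - 16 = -376$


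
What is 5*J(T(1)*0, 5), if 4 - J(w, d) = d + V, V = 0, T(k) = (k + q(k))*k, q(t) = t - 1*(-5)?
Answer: -5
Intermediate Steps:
q(t) = 5 + t (q(t) = t + 5 = 5 + t)
T(k) = k*(5 + 2*k) (T(k) = (k + (5 + k))*k = (5 + 2*k)*k = k*(5 + 2*k))
J(w, d) = 4 - d (J(w, d) = 4 - (d + 0) = 4 - d)
5*J(T(1)*0, 5) = 5*(4 - 1*5) = 5*(4 - 5) = 5*(-1) = -5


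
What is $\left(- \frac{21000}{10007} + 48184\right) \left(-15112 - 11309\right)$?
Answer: $- \frac{12739051285248}{10007} \approx -1.273 \cdot 10^{9}$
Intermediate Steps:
$\left(- \frac{21000}{10007} + 48184\right) \left(-15112 - 11309\right) = \left(\left(-21000\right) \frac{1}{10007} + 48184\right) \left(-26421\right) = \left(- \frac{21000}{10007} + 48184\right) \left(-26421\right) = \frac{482156288}{10007} \left(-26421\right) = - \frac{12739051285248}{10007}$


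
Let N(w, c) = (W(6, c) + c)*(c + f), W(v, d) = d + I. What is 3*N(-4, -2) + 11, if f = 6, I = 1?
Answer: -25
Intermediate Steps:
W(v, d) = 1 + d (W(v, d) = d + 1 = 1 + d)
N(w, c) = (1 + 2*c)*(6 + c) (N(w, c) = ((1 + c) + c)*(c + 6) = (1 + 2*c)*(6 + c))
3*N(-4, -2) + 11 = 3*(6 + 2*(-2)² + 13*(-2)) + 11 = 3*(6 + 2*4 - 26) + 11 = 3*(6 + 8 - 26) + 11 = 3*(-12) + 11 = -36 + 11 = -25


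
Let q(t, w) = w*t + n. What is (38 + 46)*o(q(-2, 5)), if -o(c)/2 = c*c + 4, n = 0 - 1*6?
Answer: -43680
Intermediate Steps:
n = -6 (n = 0 - 6 = -6)
q(t, w) = -6 + t*w (q(t, w) = w*t - 6 = t*w - 6 = -6 + t*w)
o(c) = -8 - 2*c**2 (o(c) = -2*(c*c + 4) = -2*(c**2 + 4) = -2*(4 + c**2) = -8 - 2*c**2)
(38 + 46)*o(q(-2, 5)) = (38 + 46)*(-8 - 2*(-6 - 2*5)**2) = 84*(-8 - 2*(-6 - 10)**2) = 84*(-8 - 2*(-16)**2) = 84*(-8 - 2*256) = 84*(-8 - 512) = 84*(-520) = -43680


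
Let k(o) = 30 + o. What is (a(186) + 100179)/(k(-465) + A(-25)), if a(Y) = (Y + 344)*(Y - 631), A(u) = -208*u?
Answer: -135671/4765 ≈ -28.472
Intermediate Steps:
a(Y) = (-631 + Y)*(344 + Y) (a(Y) = (344 + Y)*(-631 + Y) = (-631 + Y)*(344 + Y))
(a(186) + 100179)/(k(-465) + A(-25)) = ((-217064 + 186² - 287*186) + 100179)/((30 - 465) - 208*(-25)) = ((-217064 + 34596 - 53382) + 100179)/(-435 + 5200) = (-235850 + 100179)/4765 = -135671*1/4765 = -135671/4765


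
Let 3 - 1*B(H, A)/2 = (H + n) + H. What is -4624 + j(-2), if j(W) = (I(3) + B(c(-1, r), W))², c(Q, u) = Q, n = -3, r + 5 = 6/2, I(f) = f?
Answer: -4263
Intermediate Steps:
r = -2 (r = -5 + 6/2 = -5 + 6*(½) = -5 + 3 = -2)
B(H, A) = 12 - 4*H (B(H, A) = 6 - 2*((H - 3) + H) = 6 - 2*((-3 + H) + H) = 6 - 2*(-3 + 2*H) = 6 + (6 - 4*H) = 12 - 4*H)
j(W) = 361 (j(W) = (3 + (12 - 4*(-1)))² = (3 + (12 + 4))² = (3 + 16)² = 19² = 361)
-4624 + j(-2) = -4624 + 361 = -4263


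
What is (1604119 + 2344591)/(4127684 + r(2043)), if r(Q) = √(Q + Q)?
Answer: 1629902708764/1703777519977 - 1184613*√454/1703777519977 ≈ 0.95663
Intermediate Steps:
r(Q) = √2*√Q (r(Q) = √(2*Q) = √2*√Q)
(1604119 + 2344591)/(4127684 + r(2043)) = (1604119 + 2344591)/(4127684 + √2*√2043) = 3948710/(4127684 + √2*(3*√227)) = 3948710/(4127684 + 3*√454)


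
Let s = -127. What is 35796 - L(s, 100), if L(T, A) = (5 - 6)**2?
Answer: 35795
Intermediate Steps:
L(T, A) = 1 (L(T, A) = (-1)**2 = 1)
35796 - L(s, 100) = 35796 - 1*1 = 35796 - 1 = 35795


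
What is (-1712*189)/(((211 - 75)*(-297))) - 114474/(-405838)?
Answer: 314675981/37945853 ≈ 8.2928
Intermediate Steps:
(-1712*189)/(((211 - 75)*(-297))) - 114474/(-405838) = -323568/(136*(-297)) - 114474*(-1/405838) = -323568/(-40392) + 57237/202919 = -323568*(-1/40392) + 57237/202919 = 1498/187 + 57237/202919 = 314675981/37945853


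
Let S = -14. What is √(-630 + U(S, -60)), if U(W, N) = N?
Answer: I*√690 ≈ 26.268*I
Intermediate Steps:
√(-630 + U(S, -60)) = √(-630 - 60) = √(-690) = I*√690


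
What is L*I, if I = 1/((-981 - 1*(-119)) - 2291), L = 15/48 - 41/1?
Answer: 217/16816 ≈ 0.012904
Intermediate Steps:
L = -651/16 (L = 15*(1/48) - 41*1 = 5/16 - 41 = -651/16 ≈ -40.688)
I = -1/3153 (I = 1/((-981 + 119) - 2291) = 1/(-862 - 2291) = 1/(-3153) = -1/3153 ≈ -0.00031716)
L*I = -651/16*(-1/3153) = 217/16816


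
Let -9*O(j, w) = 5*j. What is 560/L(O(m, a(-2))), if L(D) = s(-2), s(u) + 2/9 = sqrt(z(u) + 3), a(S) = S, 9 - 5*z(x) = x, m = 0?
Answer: 3600/149 + 3240*sqrt(130)/149 ≈ 272.09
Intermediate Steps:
z(x) = 9/5 - x/5
s(u) = -2/9 + sqrt(24/5 - u/5) (s(u) = -2/9 + sqrt((9/5 - u/5) + 3) = -2/9 + sqrt(24/5 - u/5))
O(j, w) = -5*j/9
L(D) = -2/9 + sqrt(130)/5 (L(D) = -2/9 + sqrt(120 - 5*(-2))/5 = -2/9 + sqrt(120 + 10)/5 = -2/9 + sqrt(130)/5)
560/L(O(m, a(-2))) = 560/(-2/9 + sqrt(130)/5)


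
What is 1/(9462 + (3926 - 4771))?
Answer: 1/8617 ≈ 0.00011605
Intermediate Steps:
1/(9462 + (3926 - 4771)) = 1/(9462 - 845) = 1/8617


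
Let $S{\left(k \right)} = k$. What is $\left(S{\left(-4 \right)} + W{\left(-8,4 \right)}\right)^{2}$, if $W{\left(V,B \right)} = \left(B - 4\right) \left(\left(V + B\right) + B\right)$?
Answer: $16$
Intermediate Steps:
$W{\left(V,B \right)} = \left(-4 + B\right) \left(V + 2 B\right)$ ($W{\left(V,B \right)} = \left(-4 + B\right) \left(\left(B + V\right) + B\right) = \left(-4 + B\right) \left(V + 2 B\right)$)
$\left(S{\left(-4 \right)} + W{\left(-8,4 \right)}\right)^{2} = \left(-4 + \left(\left(-8\right) 4 - -32 + 2 \cdot 4^{2} + 4 \left(-8\right)\right)\right)^{2} = \left(-4 + \left(-32 + 32 + 2 \cdot 16 - 32\right)\right)^{2} = \left(-4 + \left(-32 + 32 + 32 - 32\right)\right)^{2} = \left(-4 + 0\right)^{2} = \left(-4\right)^{2} = 16$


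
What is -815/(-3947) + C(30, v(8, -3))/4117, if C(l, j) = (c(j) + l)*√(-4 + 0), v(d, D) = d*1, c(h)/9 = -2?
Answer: 815/3947 + 24*I/4117 ≈ 0.20649 + 0.0058295*I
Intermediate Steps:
c(h) = -18 (c(h) = 9*(-2) = -18)
v(d, D) = d
C(l, j) = 2*I*(-18 + l) (C(l, j) = (-18 + l)*√(-4 + 0) = (-18 + l)*√(-4) = (-18 + l)*(2*I) = 2*I*(-18 + l))
-815/(-3947) + C(30, v(8, -3))/4117 = -815/(-3947) + (2*I*(-18 + 30))/4117 = -815*(-1/3947) + (2*I*12)*(1/4117) = 815/3947 + (24*I)*(1/4117) = 815/3947 + 24*I/4117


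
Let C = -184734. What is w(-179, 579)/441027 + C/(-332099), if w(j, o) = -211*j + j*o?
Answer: 59596656490/146464625673 ≈ 0.40690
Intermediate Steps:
w(-179, 579)/441027 + C/(-332099) = -179*(-211 + 579)/441027 - 184734/(-332099) = -179*368*(1/441027) - 184734*(-1/332099) = -65872*1/441027 + 184734/332099 = -65872/441027 + 184734/332099 = 59596656490/146464625673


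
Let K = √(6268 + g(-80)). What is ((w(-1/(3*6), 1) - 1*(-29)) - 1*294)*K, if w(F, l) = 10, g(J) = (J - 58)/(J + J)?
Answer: -51*√2507545/4 ≈ -20190.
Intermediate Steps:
g(J) = (-58 + J)/(2*J) (g(J) = (-58 + J)/((2*J)) = (-58 + J)*(1/(2*J)) = (-58 + J)/(2*J))
K = √2507545/20 (K = √(6268 + (½)*(-58 - 80)/(-80)) = √(6268 + (½)*(-1/80)*(-138)) = √(6268 + 69/80) = √(501509/80) = √2507545/20 ≈ 79.176)
((w(-1/(3*6), 1) - 1*(-29)) - 1*294)*K = ((10 - 1*(-29)) - 1*294)*(√2507545/20) = ((10 + 29) - 294)*(√2507545/20) = (39 - 294)*(√2507545/20) = -51*√2507545/4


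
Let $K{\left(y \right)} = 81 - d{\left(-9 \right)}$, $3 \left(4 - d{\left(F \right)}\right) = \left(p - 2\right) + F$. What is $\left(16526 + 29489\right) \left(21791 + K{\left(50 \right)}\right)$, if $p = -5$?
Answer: $\frac{3018031820}{3} \approx 1.006 \cdot 10^{9}$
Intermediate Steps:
$d{\left(F \right)} = \frac{19}{3} - \frac{F}{3}$ ($d{\left(F \right)} = 4 - \frac{\left(-5 - 2\right) + F}{3} = 4 - \frac{-7 + F}{3} = 4 - \left(- \frac{7}{3} + \frac{F}{3}\right) = \frac{19}{3} - \frac{F}{3}$)
$K{\left(y \right)} = \frac{215}{3}$ ($K{\left(y \right)} = 81 - \left(\frac{19}{3} - -3\right) = 81 - \left(\frac{19}{3} + 3\right) = 81 - \frac{28}{3} = \frac{215}{3}$)
$\left(16526 + 29489\right) \left(21791 + K{\left(50 \right)}\right) = \left(16526 + 29489\right) \left(21791 + \frac{215}{3}\right) = 46015 \cdot \frac{65588}{3} = \frac{3018031820}{3}$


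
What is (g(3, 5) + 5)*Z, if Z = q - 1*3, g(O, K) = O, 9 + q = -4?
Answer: -128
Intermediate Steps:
q = -13 (q = -9 - 4 = -13)
Z = -16 (Z = -13 - 1*3 = -13 - 3 = -16)
(g(3, 5) + 5)*Z = (3 + 5)*(-16) = 8*(-16) = -128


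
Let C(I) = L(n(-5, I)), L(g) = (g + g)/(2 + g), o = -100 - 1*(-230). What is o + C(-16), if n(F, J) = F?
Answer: 400/3 ≈ 133.33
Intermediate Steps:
o = 130 (o = -100 + 230 = 130)
L(g) = 2*g/(2 + g) (L(g) = (2*g)/(2 + g) = 2*g/(2 + g))
C(I) = 10/3 (C(I) = 2*(-5)/(2 - 5) = 2*(-5)/(-3) = 2*(-5)*(-⅓) = 10/3)
o + C(-16) = 130 + 10/3 = 400/3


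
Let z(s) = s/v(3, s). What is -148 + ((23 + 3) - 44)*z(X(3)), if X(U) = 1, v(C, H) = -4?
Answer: -287/2 ≈ -143.50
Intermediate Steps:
z(s) = -s/4 (z(s) = s/(-4) = s*(-¼) = -s/4)
-148 + ((23 + 3) - 44)*z(X(3)) = -148 + ((23 + 3) - 44)*(-¼*1) = -148 + (26 - 44)*(-¼) = -148 - 18*(-¼) = -148 + 9/2 = -287/2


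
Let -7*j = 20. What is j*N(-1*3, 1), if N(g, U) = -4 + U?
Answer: 60/7 ≈ 8.5714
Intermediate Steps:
j = -20/7 (j = -⅐*20 = -20/7 ≈ -2.8571)
j*N(-1*3, 1) = -20*(-4 + 1)/7 = -20/7*(-3) = 60/7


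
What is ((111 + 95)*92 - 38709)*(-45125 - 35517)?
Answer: 1593243994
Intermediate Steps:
((111 + 95)*92 - 38709)*(-45125 - 35517) = (206*92 - 38709)*(-80642) = (18952 - 38709)*(-80642) = -19757*(-80642) = 1593243994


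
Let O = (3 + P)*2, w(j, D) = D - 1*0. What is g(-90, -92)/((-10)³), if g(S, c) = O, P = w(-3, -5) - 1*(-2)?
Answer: 0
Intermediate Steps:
w(j, D) = D (w(j, D) = D + 0 = D)
P = -3 (P = -5 - 1*(-2) = -5 + 2 = -3)
O = 0 (O = (3 - 3)*2 = 0*2 = 0)
g(S, c) = 0
g(-90, -92)/((-10)³) = 0/((-10)³) = 0/(-1000) = 0*(-1/1000) = 0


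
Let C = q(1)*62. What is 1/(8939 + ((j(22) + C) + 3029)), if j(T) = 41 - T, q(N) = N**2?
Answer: 1/12049 ≈ 8.2994e-5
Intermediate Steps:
C = 62 (C = 1**2*62 = 1*62 = 62)
1/(8939 + ((j(22) + C) + 3029)) = 1/(8939 + (((41 - 1*22) + 62) + 3029)) = 1/(8939 + (((41 - 22) + 62) + 3029)) = 1/(8939 + ((19 + 62) + 3029)) = 1/(8939 + (81 + 3029)) = 1/(8939 + 3110) = 1/12049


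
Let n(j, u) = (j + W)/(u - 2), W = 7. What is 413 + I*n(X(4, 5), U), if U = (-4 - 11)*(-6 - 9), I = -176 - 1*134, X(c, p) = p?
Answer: 88379/223 ≈ 396.32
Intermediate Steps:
I = -310 (I = -176 - 134 = -310)
U = 225 (U = -15*(-15) = 225)
n(j, u) = (7 + j)/(-2 + u) (n(j, u) = (j + 7)/(u - 2) = (7 + j)/(-2 + u))
413 + I*n(X(4, 5), U) = 413 - 310*(7 + 5)/(-2 + 225) = 413 - 310*12/223 = 413 - 3720/223 = 88379/223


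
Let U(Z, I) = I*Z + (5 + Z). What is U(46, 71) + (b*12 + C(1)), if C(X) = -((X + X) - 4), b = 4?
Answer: 3367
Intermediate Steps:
U(Z, I) = 5 + Z + I*Z
C(X) = 4 - 2*X (C(X) = -(2*X - 4) = -(-4 + 2*X) = 4 - 2*X)
U(46, 71) + (b*12 + C(1)) = (5 + 46 + 71*46) + (4*12 + (4 - 2*1)) = (5 + 46 + 3266) + (48 + (4 - 2)) = 3317 + (48 + 2) = 3317 + 50 = 3367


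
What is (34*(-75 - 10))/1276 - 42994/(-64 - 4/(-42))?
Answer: 2372291/3538 ≈ 670.52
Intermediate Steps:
(34*(-75 - 10))/1276 - 42994/(-64 - 4/(-42)) = (34*(-85))*(1/1276) - 42994/(-64 - 4*(-1/42)) = -2890*1/1276 - 42994/(-64 + 2/21) = -1445/638 - 42994/(-1342/21) = -1445/638 - 42994*(-21/1342) = -1445/638 + 451437/671 = 2372291/3538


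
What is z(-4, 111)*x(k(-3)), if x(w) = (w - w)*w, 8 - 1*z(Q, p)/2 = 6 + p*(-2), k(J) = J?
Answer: 0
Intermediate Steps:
z(Q, p) = 4 + 4*p (z(Q, p) = 16 - 2*(6 + p*(-2)) = 16 - 2*(6 - 2*p) = 16 + (-12 + 4*p) = 4 + 4*p)
x(w) = 0 (x(w) = 0*w = 0)
z(-4, 111)*x(k(-3)) = (4 + 4*111)*0 = (4 + 444)*0 = 448*0 = 0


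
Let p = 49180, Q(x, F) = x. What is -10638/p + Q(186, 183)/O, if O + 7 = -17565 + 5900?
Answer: -16664277/71753620 ≈ -0.23224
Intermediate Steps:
O = -11672 (O = -7 + (-17565 + 5900) = -7 - 11665 = -11672)
-10638/p + Q(186, 183)/O = -10638/49180 + 186/(-11672) = -10638*1/49180 + 186*(-1/11672) = -5319/24590 - 93/5836 = -16664277/71753620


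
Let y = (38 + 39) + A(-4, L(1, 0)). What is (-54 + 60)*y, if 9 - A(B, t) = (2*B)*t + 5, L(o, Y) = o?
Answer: 534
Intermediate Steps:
A(B, t) = 4 - 2*B*t (A(B, t) = 9 - ((2*B)*t + 5) = 9 - (2*B*t + 5) = 9 - (5 + 2*B*t) = 9 + (-5 - 2*B*t) = 4 - 2*B*t)
y = 89 (y = (38 + 39) + (4 - 2*(-4)*1) = 77 + (4 + 8) = 77 + 12 = 89)
(-54 + 60)*y = (-54 + 60)*89 = 6*89 = 534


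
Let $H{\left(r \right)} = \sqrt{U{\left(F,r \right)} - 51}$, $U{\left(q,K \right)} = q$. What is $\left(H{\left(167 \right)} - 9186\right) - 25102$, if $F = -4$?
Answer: $-34288 + i \sqrt{55} \approx -34288.0 + 7.4162 i$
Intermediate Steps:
$H{\left(r \right)} = i \sqrt{55}$ ($H{\left(r \right)} = \sqrt{-4 - 51} = \sqrt{-55} = i \sqrt{55}$)
$\left(H{\left(167 \right)} - 9186\right) - 25102 = \left(i \sqrt{55} - 9186\right) - 25102 = \left(-9186 + i \sqrt{55}\right) - 25102 = -34288 + i \sqrt{55}$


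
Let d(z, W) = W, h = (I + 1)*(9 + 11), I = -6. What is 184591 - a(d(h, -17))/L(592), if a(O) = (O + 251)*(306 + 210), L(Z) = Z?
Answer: 13644641/74 ≈ 1.8439e+5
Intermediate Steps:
h = -100 (h = (-6 + 1)*(9 + 11) = -5*20 = -100)
a(O) = 129516 + 516*O (a(O) = (251 + O)*516 = 129516 + 516*O)
184591 - a(d(h, -17))/L(592) = 184591 - (129516 + 516*(-17))/592 = 184591 - (129516 - 8772)/592 = 184591 - 120744/592 = 184591 - 1*15093/74 = 184591 - 15093/74 = 13644641/74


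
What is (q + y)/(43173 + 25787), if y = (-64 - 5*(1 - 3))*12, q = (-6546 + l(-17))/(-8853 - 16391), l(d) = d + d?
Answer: -4087883/435206560 ≈ -0.0093930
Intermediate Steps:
l(d) = 2*d
q = 1645/6311 (q = (-6546 + 2*(-17))/(-8853 - 16391) = (-6546 - 34)/(-25244) = -6580*(-1/25244) = 1645/6311 ≈ 0.26066)
y = -648 (y = (-64 - 5*(-2))*12 = (-64 + 10)*12 = -54*12 = -648)
(q + y)/(43173 + 25787) = (1645/6311 - 648)/(43173 + 25787) = -4087883/6311/68960 = -4087883/6311*1/68960 = -4087883/435206560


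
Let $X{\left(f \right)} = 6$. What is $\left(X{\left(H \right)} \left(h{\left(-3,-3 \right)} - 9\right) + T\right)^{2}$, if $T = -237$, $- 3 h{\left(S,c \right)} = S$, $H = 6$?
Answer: $81225$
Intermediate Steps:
$h{\left(S,c \right)} = - \frac{S}{3}$
$\left(X{\left(H \right)} \left(h{\left(-3,-3 \right)} - 9\right) + T\right)^{2} = \left(6 \left(\left(- \frac{1}{3}\right) \left(-3\right) - 9\right) - 237\right)^{2} = \left(6 \left(1 - 9\right) - 237\right)^{2} = \left(6 \left(-8\right) - 237\right)^{2} = \left(-48 - 237\right)^{2} = \left(-285\right)^{2} = 81225$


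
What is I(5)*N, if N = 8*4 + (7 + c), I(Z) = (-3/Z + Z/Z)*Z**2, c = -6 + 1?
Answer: 340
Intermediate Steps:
c = -5
I(Z) = Z**2*(1 - 3/Z) (I(Z) = (-3/Z + 1)*Z**2 = (1 - 3/Z)*Z**2 = Z**2*(1 - 3/Z))
N = 34 (N = 8*4 + (7 - 5) = 32 + 2 = 34)
I(5)*N = (5*(-3 + 5))*34 = (5*2)*34 = 10*34 = 340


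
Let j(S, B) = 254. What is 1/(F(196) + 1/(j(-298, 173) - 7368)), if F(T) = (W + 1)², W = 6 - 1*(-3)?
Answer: 7114/711399 ≈ 0.010000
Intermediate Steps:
W = 9 (W = 6 + 3 = 9)
F(T) = 100 (F(T) = (9 + 1)² = 10² = 100)
1/(F(196) + 1/(j(-298, 173) - 7368)) = 1/(100 + 1/(254 - 7368)) = 1/(100 + 1/(-7114)) = 1/(100 - 1/7114) = 1/(711399/7114) = 7114/711399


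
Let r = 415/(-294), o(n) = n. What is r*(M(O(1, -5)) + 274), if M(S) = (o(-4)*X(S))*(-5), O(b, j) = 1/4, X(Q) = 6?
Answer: -81755/147 ≈ -556.16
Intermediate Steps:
r = -415/294 (r = 415*(-1/294) = -415/294 ≈ -1.4116)
O(b, j) = ¼
M(S) = 120 (M(S) = -4*6*(-5) = -24*(-5) = 120)
r*(M(O(1, -5)) + 274) = -415*(120 + 274)/294 = -415/294*394 = -81755/147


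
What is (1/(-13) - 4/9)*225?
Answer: -1525/13 ≈ -117.31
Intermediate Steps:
(1/(-13) - 4/9)*225 = (1*(-1/13) - 4*1/9)*225 = (-1/13 - 4/9)*225 = -61/117*225 = -1525/13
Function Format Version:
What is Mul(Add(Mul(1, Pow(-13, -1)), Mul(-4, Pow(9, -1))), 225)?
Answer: Rational(-1525, 13) ≈ -117.31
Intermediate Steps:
Mul(Add(Mul(1, Pow(-13, -1)), Mul(-4, Pow(9, -1))), 225) = Mul(Add(Mul(1, Rational(-1, 13)), Mul(-4, Rational(1, 9))), 225) = Mul(Add(Rational(-1, 13), Rational(-4, 9)), 225) = Mul(Rational(-61, 117), 225) = Rational(-1525, 13)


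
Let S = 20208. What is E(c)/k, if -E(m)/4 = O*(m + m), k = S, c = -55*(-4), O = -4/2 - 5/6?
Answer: 935/3789 ≈ 0.24677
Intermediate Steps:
O = -17/6 (O = -4*½ - 5*⅙ = -2 - ⅚ = -17/6 ≈ -2.8333)
c = 220 (c = -1*(-220) = 220)
k = 20208
E(m) = 68*m/3 (E(m) = -(-34)*(m + m)/3 = -(-34)*2*m/3 = -(-68)*m/3 = 68*m/3)
E(c)/k = ((68/3)*220)/20208 = (14960/3)*(1/20208) = 935/3789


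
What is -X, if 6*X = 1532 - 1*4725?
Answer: 3193/6 ≈ 532.17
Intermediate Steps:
X = -3193/6 (X = (1532 - 1*4725)/6 = (1532 - 4725)/6 = (⅙)*(-3193) = -3193/6 ≈ -532.17)
-X = -1*(-3193/6) = 3193/6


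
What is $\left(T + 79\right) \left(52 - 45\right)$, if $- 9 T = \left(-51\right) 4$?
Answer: $\frac{2135}{3} \approx 711.67$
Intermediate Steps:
$T = \frac{68}{3}$ ($T = - \frac{\left(-51\right) 4}{9} = \left(- \frac{1}{9}\right) \left(-204\right) = \frac{68}{3} \approx 22.667$)
$\left(T + 79\right) \left(52 - 45\right) = \left(\frac{68}{3} + 79\right) \left(52 - 45\right) = \frac{305 \left(52 - 45\right)}{3} = \frac{305}{3} \cdot 7 = \frac{2135}{3}$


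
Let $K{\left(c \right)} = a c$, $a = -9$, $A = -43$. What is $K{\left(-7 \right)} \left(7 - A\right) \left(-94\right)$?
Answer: $-296100$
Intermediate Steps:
$K{\left(c \right)} = - 9 c$
$K{\left(-7 \right)} \left(7 - A\right) \left(-94\right) = \left(-9\right) \left(-7\right) \left(7 - -43\right) \left(-94\right) = 63 \left(7 + 43\right) \left(-94\right) = 63 \cdot 50 \left(-94\right) = 3150 \left(-94\right) = -296100$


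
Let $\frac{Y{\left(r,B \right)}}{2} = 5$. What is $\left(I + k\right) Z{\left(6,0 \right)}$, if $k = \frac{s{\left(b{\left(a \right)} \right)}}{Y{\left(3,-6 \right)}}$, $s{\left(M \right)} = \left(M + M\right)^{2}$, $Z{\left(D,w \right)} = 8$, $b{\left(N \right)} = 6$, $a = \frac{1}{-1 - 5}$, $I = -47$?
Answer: $- \frac{1304}{5} \approx -260.8$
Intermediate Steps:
$Y{\left(r,B \right)} = 10$ ($Y{\left(r,B \right)} = 2 \cdot 5 = 10$)
$a = - \frac{1}{6}$ ($a = \frac{1}{-6} = - \frac{1}{6} \approx -0.16667$)
$s{\left(M \right)} = 4 M^{2}$ ($s{\left(M \right)} = \left(2 M\right)^{2} = 4 M^{2}$)
$k = \frac{72}{5}$ ($k = \frac{4 \cdot 6^{2}}{10} = 4 \cdot 36 \cdot \frac{1}{10} = 144 \cdot \frac{1}{10} = \frac{72}{5} \approx 14.4$)
$\left(I + k\right) Z{\left(6,0 \right)} = \left(-47 + \frac{72}{5}\right) 8 = \left(- \frac{163}{5}\right) 8 = - \frac{1304}{5}$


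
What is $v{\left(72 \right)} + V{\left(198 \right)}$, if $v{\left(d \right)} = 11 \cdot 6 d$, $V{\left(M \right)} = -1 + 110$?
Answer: $4861$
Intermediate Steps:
$V{\left(M \right)} = 109$
$v{\left(d \right)} = 66 d$
$v{\left(72 \right)} + V{\left(198 \right)} = 66 \cdot 72 + 109 = 4752 + 109 = 4861$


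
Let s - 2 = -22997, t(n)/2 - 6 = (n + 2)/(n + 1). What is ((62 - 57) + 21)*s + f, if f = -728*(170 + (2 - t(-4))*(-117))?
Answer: -1686958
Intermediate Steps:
t(n) = 12 + 2*(2 + n)/(1 + n) (t(n) = 12 + 2*((n + 2)/(n + 1)) = 12 + 2*((2 + n)/(1 + n)) = 12 + 2*(2 + n)/(1 + n))
s = -22995 (s = 2 - 22997 = -22995)
f = -1089088 (f = -728*(170 + (2 - 2*(8 + 7*(-4))/(1 - 4))*(-117)) = -728*(170 + (2 - 2*(8 - 28)/(-3))*(-117)) = -728*(170 + (2 - 2*(-1)*(-20)/3)*(-117)) = -728*(170 + (2 - 1*40/3)*(-117)) = -728*(170 + (2 - 40/3)*(-117)) = -728*(170 - 34/3*(-117)) = -728*(170 + 1326) = -728*1496 = -1089088)
((62 - 57) + 21)*s + f = ((62 - 57) + 21)*(-22995) - 1089088 = (5 + 21)*(-22995) - 1089088 = 26*(-22995) - 1089088 = -597870 - 1089088 = -1686958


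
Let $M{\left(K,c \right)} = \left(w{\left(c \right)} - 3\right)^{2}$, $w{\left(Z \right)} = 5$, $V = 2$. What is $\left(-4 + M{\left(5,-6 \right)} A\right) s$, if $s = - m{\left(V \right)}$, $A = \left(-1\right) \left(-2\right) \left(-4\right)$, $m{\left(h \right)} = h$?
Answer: $72$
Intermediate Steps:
$A = -8$ ($A = 2 \left(-4\right) = -8$)
$M{\left(K,c \right)} = 4$ ($M{\left(K,c \right)} = \left(5 - 3\right)^{2} = 2^{2} = 4$)
$s = -2$ ($s = \left(-1\right) 2 = -2$)
$\left(-4 + M{\left(5,-6 \right)} A\right) s = \left(-4 + 4 \left(-8\right)\right) \left(-2\right) = \left(-4 - 32\right) \left(-2\right) = \left(-36\right) \left(-2\right) = 72$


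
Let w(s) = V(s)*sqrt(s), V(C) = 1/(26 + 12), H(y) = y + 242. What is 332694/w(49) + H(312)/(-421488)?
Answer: 2664304042829/1475208 ≈ 1.8061e+6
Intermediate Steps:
H(y) = 242 + y
V(C) = 1/38
w(s) = sqrt(s)/38
332694/w(49) + H(312)/(-421488) = 332694/((sqrt(49)/38)) + (242 + 312)/(-421488) = 332694/(((1/38)*7)) + 554*(-1/421488) = 332694/(7/38) - 277/210744 = 332694*(38/7) - 277/210744 = 12642372/7 - 277/210744 = 2664304042829/1475208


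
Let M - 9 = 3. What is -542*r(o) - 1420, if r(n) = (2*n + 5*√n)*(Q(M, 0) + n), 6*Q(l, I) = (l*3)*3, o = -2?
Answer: 33268 - 43360*I*√2 ≈ 33268.0 - 61320.0*I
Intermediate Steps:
M = 12 (M = 9 + 3 = 12)
Q(l, I) = 3*l/2 (Q(l, I) = ((l*3)*3)/6 = ((3*l)*3)/6 = (9*l)/6 = 3*l/2)
r(n) = (18 + n)*(2*n + 5*√n) (r(n) = (2*n + 5*√n)*((3/2)*12 + n) = (2*n + 5*√n)*(18 + n) = (18 + n)*(2*n + 5*√n))
-542*r(o) - 1420 = -542*(2*(-2)² + 5*(-2)^(3/2) + 36*(-2) + 90*√(-2)) - 1420 = -542*(2*4 + 5*(-2*I*√2) - 72 + 90*(I*√2)) - 1420 = -542*(8 - 10*I*√2 - 72 + 90*I*√2) - 1420 = -542*(-64 + 80*I*√2) - 1420 = (34688 - 43360*I*√2) - 1420 = 33268 - 43360*I*√2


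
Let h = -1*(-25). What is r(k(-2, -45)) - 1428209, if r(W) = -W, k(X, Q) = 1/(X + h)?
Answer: -32848808/23 ≈ -1.4282e+6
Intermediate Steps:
h = 25
k(X, Q) = 1/(25 + X) (k(X, Q) = 1/(X + 25) = 1/(25 + X))
r(k(-2, -45)) - 1428209 = -1/(25 - 2) - 1428209 = -1/23 - 1428209 = -32848808/23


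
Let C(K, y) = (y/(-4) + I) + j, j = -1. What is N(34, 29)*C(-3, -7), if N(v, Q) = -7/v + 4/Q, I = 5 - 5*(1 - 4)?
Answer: -5561/3944 ≈ -1.4100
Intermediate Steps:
I = 20 (I = 5 - 5*(-3) = 5 + 15 = 20)
C(K, y) = 19 - y/4 (C(K, y) = (y/(-4) + 20) - 1 = (y*(-¼) + 20) - 1 = (-y/4 + 20) - 1 = (20 - y/4) - 1 = 19 - y/4)
N(34, 29)*C(-3, -7) = (-7/34 + 4/29)*(19 - ¼*(-7)) = (-7*1/34 + 4*(1/29))*(19 + 7/4) = (-7/34 + 4/29)*(83/4) = -67/986*83/4 = -5561/3944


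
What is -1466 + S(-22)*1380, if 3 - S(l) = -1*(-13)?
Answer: -15266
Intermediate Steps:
S(l) = -10 (S(l) = 3 - (-1)*(-13) = 3 - 1*13 = 3 - 13 = -10)
-1466 + S(-22)*1380 = -1466 - 10*1380 = -1466 - 13800 = -15266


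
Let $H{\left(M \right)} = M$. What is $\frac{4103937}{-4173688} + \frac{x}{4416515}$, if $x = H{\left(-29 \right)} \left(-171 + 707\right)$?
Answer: $- \frac{18189975125827}{18433155657320} \approx -0.98681$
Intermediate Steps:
$x = -15544$ ($x = - 29 \left(-171 + 707\right) = \left(-29\right) 536 = -15544$)
$\frac{4103937}{-4173688} + \frac{x}{4416515} = \frac{4103937}{-4173688} - \frac{15544}{4416515} = 4103937 \left(- \frac{1}{4173688}\right) - \frac{15544}{4416515} = - \frac{4103937}{4173688} - \frac{15544}{4416515} = - \frac{18189975125827}{18433155657320}$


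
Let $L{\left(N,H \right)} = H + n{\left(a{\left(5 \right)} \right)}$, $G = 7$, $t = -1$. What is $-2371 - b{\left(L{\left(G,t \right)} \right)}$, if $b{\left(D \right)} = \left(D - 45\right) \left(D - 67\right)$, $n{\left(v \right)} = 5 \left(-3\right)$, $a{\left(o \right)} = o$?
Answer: $-7434$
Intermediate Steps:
$n{\left(v \right)} = -15$
$L{\left(N,H \right)} = -15 + H$ ($L{\left(N,H \right)} = H - 15 = -15 + H$)
$b{\left(D \right)} = \left(-67 + D\right) \left(-45 + D\right)$ ($b{\left(D \right)} = \left(-45 + D\right) \left(-67 + D\right) = \left(-67 + D\right) \left(-45 + D\right)$)
$-2371 - b{\left(L{\left(G,t \right)} \right)} = -2371 - \left(3015 + \left(-15 - 1\right)^{2} - 112 \left(-15 - 1\right)\right) = -2371 - \left(3015 + \left(-16\right)^{2} - -1792\right) = -2371 - \left(3015 + 256 + 1792\right) = -2371 - 5063 = -7434$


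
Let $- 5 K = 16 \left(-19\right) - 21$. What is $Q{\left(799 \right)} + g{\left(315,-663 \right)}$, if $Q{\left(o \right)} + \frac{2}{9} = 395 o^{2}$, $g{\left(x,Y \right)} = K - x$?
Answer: $\frac{2269513303}{9} \approx 2.5217 \cdot 10^{8}$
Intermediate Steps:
$K = 65$ ($K = - \frac{16 \left(-19\right) - 21}{5} = - \frac{-304 - 21}{5} = \left(- \frac{1}{5}\right) \left(-325\right) = 65$)
$g{\left(x,Y \right)} = 65 - x$
$Q{\left(o \right)} = - \frac{2}{9} + 395 o^{2}$
$Q{\left(799 \right)} + g{\left(315,-663 \right)} = \left(- \frac{2}{9} + 395 \cdot 799^{2}\right) + \left(65 - 315\right) = \left(- \frac{2}{9} + 395 \cdot 638401\right) + \left(65 - 315\right) = \left(- \frac{2}{9} + 252168395\right) - 250 = \frac{2269515553}{9} - 250 = \frac{2269513303}{9}$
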